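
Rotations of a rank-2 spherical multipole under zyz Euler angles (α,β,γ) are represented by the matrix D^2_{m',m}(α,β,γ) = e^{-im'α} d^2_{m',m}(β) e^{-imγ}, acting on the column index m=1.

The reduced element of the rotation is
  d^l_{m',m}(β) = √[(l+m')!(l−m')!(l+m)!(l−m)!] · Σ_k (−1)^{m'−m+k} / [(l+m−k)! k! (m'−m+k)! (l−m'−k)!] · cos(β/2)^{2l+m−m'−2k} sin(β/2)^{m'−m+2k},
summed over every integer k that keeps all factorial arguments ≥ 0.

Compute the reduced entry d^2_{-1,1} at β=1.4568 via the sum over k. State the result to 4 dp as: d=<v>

d^2_{-1,1}(β=1.4568) via the finite sum:
Half-angle: c=0.746240, s=0.665677. N=√(1·6·6·1)=6.000000
k∈{2,3} keeps every argument non-negative
  k=2: (−1)^0·6.0000/(2)·0.7462^2·0.6657^2 = +0.740296
  k=3: (−1)^1·6.0000/(6)·0.7462^0·0.6657^4 = -0.196360
d^2_{-1,1}(1.4568) = +0.740296 -0.196360 = +0.543936

d=0.5439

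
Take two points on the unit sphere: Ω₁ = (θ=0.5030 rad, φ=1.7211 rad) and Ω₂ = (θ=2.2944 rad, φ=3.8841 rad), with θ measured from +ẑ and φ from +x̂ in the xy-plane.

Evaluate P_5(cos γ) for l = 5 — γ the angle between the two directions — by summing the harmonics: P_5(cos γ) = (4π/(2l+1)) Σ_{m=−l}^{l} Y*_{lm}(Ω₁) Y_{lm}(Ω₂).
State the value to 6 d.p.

Expand P_5 via completeness: Σ_{m} conj(Y_{5,m}) at Ω₁ times Y_{5,m} at Ω₂ —
  m=-5: Y*=(-0.008249, 0.008828)  Y=(0.092317, -0.059295)  product (-0.000238, 0.001304)
  m=-4: Y*=(0.057263, 0.039278)  Y=(0.302028, 0.052331)  product (0.015240, 0.014860)
  m=-3: Y*=(0.099783, -0.206086)  Y=(0.261829, 0.339654)  product (0.096124, -0.020068)
  m=-2: Y*=(-0.429392, -0.133112)  Y=(-0.017013, 0.197841)  product (0.033640, -0.082687)
  m=-1: Y*=(-0.060742, 0.401081)  Y=(0.194827, -0.178793)  product (0.059876, 0.089002)
  m=+0: Y*=(-0.165091, -0.000000)  Y=(0.277143, 0.000000)  product (-0.045754, -0.000000)
  m=+1: Y*=(0.060742, 0.401081)  Y=(-0.194827, -0.178793)  product (0.059876, -0.089002)
  m=+2: Y*=(-0.429392, 0.133112)  Y=(-0.017013, -0.197841)  product (0.033640, 0.082687)
  m=+3: Y*=(-0.099783, -0.206086)  Y=(-0.261829, 0.339654)  product (0.096124, 0.020068)
  m=+4: Y*=(0.057263, -0.039278)  Y=(0.302028, -0.052331)  product (0.015240, -0.014860)
  m=+5: Y*=(0.008249, 0.008828)  Y=(-0.092317, -0.059295)  product (-0.000238, -0.001304)
Accumulated sum (0.363530, 0.000000); after 4π/(2l+1) scaling, (0.415296, 0.000000) ⇒ P_5 = 0.415296

0.415296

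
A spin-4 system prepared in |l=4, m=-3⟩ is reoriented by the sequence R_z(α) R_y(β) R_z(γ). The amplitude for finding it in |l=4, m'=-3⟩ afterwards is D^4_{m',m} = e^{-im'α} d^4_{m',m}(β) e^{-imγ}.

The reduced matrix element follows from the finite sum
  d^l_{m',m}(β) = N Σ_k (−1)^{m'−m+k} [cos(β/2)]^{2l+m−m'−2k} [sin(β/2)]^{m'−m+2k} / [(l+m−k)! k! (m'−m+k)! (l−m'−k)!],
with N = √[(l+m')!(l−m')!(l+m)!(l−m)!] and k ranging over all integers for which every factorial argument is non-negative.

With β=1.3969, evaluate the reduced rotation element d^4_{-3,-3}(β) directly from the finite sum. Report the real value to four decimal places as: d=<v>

d^4_{-3,-3}(β=1.3969) via the finite sum:
c=cos(1.396900/2)=0.765840, s=sin(1.396900/2)=0.643031; N=√[1·5040·1·5040]=5040.000000
k∈{0,1} keeps every argument non-negative
  k=0: (−1)^0·5040.0000/(5040)·0.7658^8·0.6430^0 = +0.118332
  k=1: (−1)^1·5040.0000/(720)·0.7658^6·0.6430^2 = -0.583969
d^4_{-3,-3}(1.3969) = +0.118332 -0.583969 = -0.465637

d=-0.4656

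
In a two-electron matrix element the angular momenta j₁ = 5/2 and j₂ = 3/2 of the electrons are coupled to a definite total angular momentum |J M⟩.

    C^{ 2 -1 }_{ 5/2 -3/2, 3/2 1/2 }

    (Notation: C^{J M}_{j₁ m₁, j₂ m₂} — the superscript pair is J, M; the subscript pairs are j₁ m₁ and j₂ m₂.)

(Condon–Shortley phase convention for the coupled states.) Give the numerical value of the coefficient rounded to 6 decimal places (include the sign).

√[5·2!3!1!/7! · 1!4!2!1!1!3!] = √(24/7)
  +(−1)^1/∏(1,1,3,1,0,0)! = -1/6  (running -1/6)
  +(−1)^2/∏(2,0,2,0,1,1)! = 1/4  (running 1/12)
⟨..|..⟩ = √(24/7)·(1/12) = +0.154303

+√(1/42) ≈ +0.154303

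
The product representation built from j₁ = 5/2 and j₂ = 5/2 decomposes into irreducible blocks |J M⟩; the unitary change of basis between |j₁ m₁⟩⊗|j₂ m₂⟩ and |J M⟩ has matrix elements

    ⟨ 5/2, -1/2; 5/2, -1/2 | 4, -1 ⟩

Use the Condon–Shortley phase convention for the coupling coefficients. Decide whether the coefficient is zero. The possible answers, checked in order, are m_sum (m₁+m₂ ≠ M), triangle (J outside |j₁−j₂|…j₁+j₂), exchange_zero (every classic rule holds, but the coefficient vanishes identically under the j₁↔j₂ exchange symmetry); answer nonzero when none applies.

exchange_zero

m-sum: m₁+m₂ = -1/2+(-1/2) = -1, M = -1  ✓
triangle: |j₁−j₂| = 0 ≤ J = 4 ≤ j₁+j₂ = 5  ✓
exchange: j₁=j₂ and m₁=m₂, and (−1)^(j₁+j₂−J) = (−1)^1 = −1 forces ⟨j₁m₁;j₂m₂|JM⟩ = −⟨j₂m₂;j₁m₁|JM⟩ = −⟨j₁m₁;j₂m₂|JM⟩ ⇒ the coefficient vanishes identically
Racah sum check: Σ_k collapses to 0 ⇒ CG = 0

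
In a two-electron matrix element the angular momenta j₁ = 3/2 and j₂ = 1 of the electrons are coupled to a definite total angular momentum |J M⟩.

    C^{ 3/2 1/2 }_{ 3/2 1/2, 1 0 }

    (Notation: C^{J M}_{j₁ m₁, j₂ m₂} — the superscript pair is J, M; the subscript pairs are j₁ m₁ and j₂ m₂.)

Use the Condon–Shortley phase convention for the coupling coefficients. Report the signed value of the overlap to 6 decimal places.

+0.258199

j₁+j₂−J=1  J+j₁−j₂=2  J−j₁+j₂=1  j₁+j₂+J+1=5
(j₁±m₁, j₂±m₂, J±M) = (2,1,1,1,2,1)
P² = 4/15
sum k=0..1:
  [0] +1/1 = 1
  [1] −1/2 = -1/2
S = 1/2
C² = P²·S² = 1/15 ; C = +0.258199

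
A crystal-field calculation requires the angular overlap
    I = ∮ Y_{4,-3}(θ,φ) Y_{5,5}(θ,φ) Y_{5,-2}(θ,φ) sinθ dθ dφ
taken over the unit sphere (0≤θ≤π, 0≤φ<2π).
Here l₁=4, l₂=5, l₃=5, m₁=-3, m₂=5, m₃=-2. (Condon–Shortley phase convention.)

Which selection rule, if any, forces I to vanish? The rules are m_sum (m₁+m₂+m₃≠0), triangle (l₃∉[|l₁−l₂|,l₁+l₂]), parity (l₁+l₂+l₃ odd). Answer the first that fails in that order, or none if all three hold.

azimuthal sum: -3 + 5 − 2 = 0  ✓
1 ≤ 5 ≤ 9 (triangle on l)  ✓
L = 4 + 5 + 5 = 14 (even)  ✓

none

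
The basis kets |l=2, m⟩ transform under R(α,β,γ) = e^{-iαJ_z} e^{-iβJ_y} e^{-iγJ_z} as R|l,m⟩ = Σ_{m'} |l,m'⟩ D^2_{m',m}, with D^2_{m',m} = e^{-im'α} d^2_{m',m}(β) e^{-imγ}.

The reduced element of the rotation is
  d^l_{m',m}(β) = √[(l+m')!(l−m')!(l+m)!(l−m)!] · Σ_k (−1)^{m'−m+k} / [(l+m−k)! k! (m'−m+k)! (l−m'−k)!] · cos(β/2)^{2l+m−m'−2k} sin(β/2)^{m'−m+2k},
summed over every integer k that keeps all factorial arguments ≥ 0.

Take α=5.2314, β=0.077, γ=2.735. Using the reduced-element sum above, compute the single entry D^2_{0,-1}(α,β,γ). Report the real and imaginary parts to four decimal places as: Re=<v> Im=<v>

Re=0.0863 Im=-0.0371

First d^2_{0,-1}(β=0.0770), then the phase factors e^{-i(0)α} and e^{-i(-1)γ}:
Half-angle: c=0.999259, s=0.038490. N=√(2·2·1·6)=4.898979
The bounds max(0,m−m')=0 and min(l+m,l−m')=1 give 2 terms
  k=0: (−1)^1·4.8990/(2)·0.9993^3·0.0385^1 = -0.094073
  k=1: (−1)^2·4.8990/(2)·0.9993^1·0.0385^3 = +0.000140
d^2_{0,-1}(0.0770) = -0.094073 +0.000140 = -0.093933
Attach z-rotation phases: D = e^{-i(0)(5.2314)}·(-0.093933)·e^{-i(-1)(2.7350)} = +0.086275-0.037149i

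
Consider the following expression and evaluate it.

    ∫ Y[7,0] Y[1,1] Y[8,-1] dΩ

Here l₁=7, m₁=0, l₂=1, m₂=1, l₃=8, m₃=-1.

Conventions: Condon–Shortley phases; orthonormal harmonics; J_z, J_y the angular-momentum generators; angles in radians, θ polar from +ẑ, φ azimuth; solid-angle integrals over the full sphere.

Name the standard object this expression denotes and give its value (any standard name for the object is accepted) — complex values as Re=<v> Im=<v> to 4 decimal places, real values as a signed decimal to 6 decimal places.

This is a Gaunt coefficient — the integral of a triple product of spherical harmonics over the sphere.
Rules hold: Σm=0, L=16 even, 6≤8≤8.
N = 15·3·17 = 765
Δ = 0!·14!·2!/17! = 1/2040
Racah Σ t=0..0: t=0:+1/25401600 = 1/25401600
⇒ 3j(7 1 8; 0 0 0)² = 8/255, sgn +1
Racah Σ t=0..0: t=0:+1/50803200 = 1/50803200
⇒ 3j(7 1 8; 0 1 -1)² = 3/170, sgn -1
4πI² = N·(3j₀)²·(3jₘ)² = 36/85
I = -1·√(0.423529/4π) = -0.18358486

Gaunt coefficient, -0.183585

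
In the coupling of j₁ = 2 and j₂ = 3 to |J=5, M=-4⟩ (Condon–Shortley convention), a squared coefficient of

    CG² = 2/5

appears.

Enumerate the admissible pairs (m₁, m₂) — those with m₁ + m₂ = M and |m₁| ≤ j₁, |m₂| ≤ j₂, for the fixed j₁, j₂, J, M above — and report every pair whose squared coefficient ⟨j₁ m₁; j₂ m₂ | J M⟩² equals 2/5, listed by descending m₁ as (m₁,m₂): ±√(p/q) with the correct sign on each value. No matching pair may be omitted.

Admissible pairs with m₁+m₂ = M = -4: (-2,-2), (-1,-3)
  (m₁,m₂)=(-1,-3): CG² = 2/5, CG = +√(2/5)   ← matches the target
  (m₁,m₂)=(-2,-2): CG² = 3/5, CG = +√(3/5)
Pairs with CG² = 2/5: (-1,-3): +√(2/5)

(-1,-3): +√(2/5)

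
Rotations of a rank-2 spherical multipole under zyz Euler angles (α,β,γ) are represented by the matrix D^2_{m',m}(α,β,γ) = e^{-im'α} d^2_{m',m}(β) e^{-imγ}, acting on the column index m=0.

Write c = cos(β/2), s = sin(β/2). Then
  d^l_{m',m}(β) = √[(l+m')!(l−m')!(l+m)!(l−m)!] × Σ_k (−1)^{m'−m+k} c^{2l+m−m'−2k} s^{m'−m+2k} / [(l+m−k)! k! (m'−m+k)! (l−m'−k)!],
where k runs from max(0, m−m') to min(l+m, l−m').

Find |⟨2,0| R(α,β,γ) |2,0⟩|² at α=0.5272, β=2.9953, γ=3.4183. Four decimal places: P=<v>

First d^2_{0,0}(β=2.9953), then the phase factors e^{-i(0)α} and e^{-i(0)γ}:
Half-angle: c=0.073081, s=0.997326. N=√(2·2·2·2)=4.000000
k∈{0,1,2} keeps every argument non-negative
  k=0: (−1)^0·4.0000/(4)·0.0731^4·0.9973^0 = +0.000029
  k=1: (−1)^1·4.0000/(1)·0.0731^2·0.9973^2 = -0.021249
  k=2: (−1)^2·4.0000/(4)·0.0731^0·0.9973^4 = +0.989347
d^2_{0,0}(2.9953) = +0.000029 -0.021249 +0.989347 = +0.968126
|D^2_{0,0}|² = |d^2_{0,0}(β)|² = (+0.968126)² = 0.937268 (the z-rotation phases have unit modulus)

P=0.9373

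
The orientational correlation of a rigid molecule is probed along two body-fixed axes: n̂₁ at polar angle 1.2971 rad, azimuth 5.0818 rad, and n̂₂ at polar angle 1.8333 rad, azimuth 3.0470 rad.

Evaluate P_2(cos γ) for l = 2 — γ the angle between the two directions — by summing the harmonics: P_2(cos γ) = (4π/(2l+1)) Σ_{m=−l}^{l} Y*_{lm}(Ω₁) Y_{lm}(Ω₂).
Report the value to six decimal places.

Addition theorem: P_2(cos γ) = (4π/5) Σ_m Y*_{lm}(Ω₁) Y_{lm}(Ω₂), m = −2…2:
  [-2]  conj(Y_{2,-2})(Ω₁) = -0.264696-0.241120i ; Y_{2,-2}(Ω₂) = +0.353835+0.067751i ; Δ = -0.077323-0.103250i
  [-1]  conj(Y_{2,-1})(Ω₁) = +0.072589-0.187479i ; Y_{2,-1}(Ω₂) = +0.192743+0.018287i ; Δ = +0.017419-0.034808i
  [+0]  conj(Y_{2,0})(Ω₁) = -0.246266-0.000000i ; Y_{2,0}(Ω₂) = -0.251676+0.000000i ; Δ = +0.061979+0.000000i
  [+1]  conj(Y_{2,1})(Ω₁) = -0.072589-0.187479i ; Y_{2,1}(Ω₂) = -0.192743+0.018287i ; Δ = +0.017419+0.034808i
  [+2]  conj(Y_{2,2})(Ω₁) = -0.264696+0.241120i ; Y_{2,2}(Ω₂) = +0.353835-0.067751i ; Δ = -0.077323+0.103250i
Σ over m = -0.057827+0.000000i; ×(4π/5) → -0.145335+0.000000i. Real part: -0.145335

-0.145335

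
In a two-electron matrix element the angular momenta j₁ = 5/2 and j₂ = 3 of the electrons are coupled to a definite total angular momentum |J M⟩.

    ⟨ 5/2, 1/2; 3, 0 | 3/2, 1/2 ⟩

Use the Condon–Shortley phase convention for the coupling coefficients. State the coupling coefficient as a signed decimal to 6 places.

√[4·4!1!2!/8! · 3!2!3!3!2!1!] = √(144/35)
  +(−1)^1/∏(1,3,1,2,0,0)! = -1/12  (running -1/12)
  +(−1)^2/∏(2,2,0,1,1,1)! = 1/4  (running 1/6)
⟨..|..⟩ = √(144/35)·(1/6) = +0.338062

+0.338062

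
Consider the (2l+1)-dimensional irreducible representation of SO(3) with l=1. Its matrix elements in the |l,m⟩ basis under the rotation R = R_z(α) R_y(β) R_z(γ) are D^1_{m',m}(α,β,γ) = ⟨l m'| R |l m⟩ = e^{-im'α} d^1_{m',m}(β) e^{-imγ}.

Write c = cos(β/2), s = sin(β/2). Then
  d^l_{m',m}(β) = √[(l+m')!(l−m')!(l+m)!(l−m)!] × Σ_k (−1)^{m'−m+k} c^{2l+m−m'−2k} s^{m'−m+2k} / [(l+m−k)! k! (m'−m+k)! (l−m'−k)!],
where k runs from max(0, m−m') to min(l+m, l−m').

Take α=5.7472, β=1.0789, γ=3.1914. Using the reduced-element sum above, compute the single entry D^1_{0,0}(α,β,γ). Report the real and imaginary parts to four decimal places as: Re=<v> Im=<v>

Re=0.4723 Im=0.0000

D^1_{0,0}(5.7472,1.0789,3.1914) = e^{-i·0·5.7472}·d^1_{0,0}(1.0789)·e^{-i·0·3.1914}. Compute d first:
With c≡cos(β/2)=0.857991 and s≡sin(β/2)=0.513664, N=[1·1·1·1]^{1/2}=1.000000
The bounds max(0,m−m')=0 and min(l+m,l−m')=1 give 2 terms
  k=0: (−1)^0·1.0000/(1)·0.8580^2·0.5137^0 = +0.736149
  k=1: (−1)^1·1.0000/(1)·0.8580^0·0.5137^2 = -0.263851
d^1_{0,0}(1.0789) = +0.736149 -0.263851 = +0.472298
Phases: e^{-i·(0)·5.7472}=+1.000000+0.000000i, e^{-i·(0)·3.1914}=+1.000000+0.000000i ⇒ D=+0.472298+0.000000i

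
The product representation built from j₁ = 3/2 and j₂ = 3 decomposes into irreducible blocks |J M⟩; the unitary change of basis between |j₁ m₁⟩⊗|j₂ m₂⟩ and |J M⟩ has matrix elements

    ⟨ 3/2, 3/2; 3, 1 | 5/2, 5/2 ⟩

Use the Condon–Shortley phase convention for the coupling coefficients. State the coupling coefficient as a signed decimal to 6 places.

+0.327327  (= +√(3/28))

√[6·2!1!4!/8! · 3!0!4!2!5!0!] = √(1728/7)
  +(−1)^0/∏(0,2,0,4,1,0)! = 1/48  (running 1/48)
⟨..|..⟩ = √(1728/7)·(1/48) = +0.327327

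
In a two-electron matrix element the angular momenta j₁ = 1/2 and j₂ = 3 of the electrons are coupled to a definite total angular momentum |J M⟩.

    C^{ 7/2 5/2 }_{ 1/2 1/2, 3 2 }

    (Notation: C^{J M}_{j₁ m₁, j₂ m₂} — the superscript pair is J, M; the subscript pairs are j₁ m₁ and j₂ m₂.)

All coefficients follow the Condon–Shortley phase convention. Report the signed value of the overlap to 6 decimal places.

+0.925820

triangle: 0!×1!×6!/8! = 720/40320
(j±m)!: 1!×0!×5!×1!×6!×1! = 86400
prefactor² = (2J+1)×Δ×N² = 86400/7
  k=0: +1/(0!×0!×0!×5!×1!×1!) = 1/120
Σ = 1/120  ⇒  CG² = 86400/7×(1/120)² = 6/7
CG = +√(6/7) = +0.925820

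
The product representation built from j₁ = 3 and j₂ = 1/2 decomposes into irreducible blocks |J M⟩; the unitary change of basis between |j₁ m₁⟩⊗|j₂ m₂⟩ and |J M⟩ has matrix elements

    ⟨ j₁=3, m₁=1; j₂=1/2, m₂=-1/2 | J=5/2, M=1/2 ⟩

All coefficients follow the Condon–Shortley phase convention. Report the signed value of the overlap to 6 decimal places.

triangle: 1!·5!·0!/7! = 120/5040
(j±m)!: 4!·2!·0!·1!·3!·2! = 576
prefactor² = (2J+1)·Δ·N² = 576/7
  k=0: +1/(0!·1!·2!·0!·3!·0!) = 1/12
Σ = 1/12  ⇒  CG² = 576/7·(1/12)² = 4/7
CG = +√(4/7) = +0.755929

+0.755929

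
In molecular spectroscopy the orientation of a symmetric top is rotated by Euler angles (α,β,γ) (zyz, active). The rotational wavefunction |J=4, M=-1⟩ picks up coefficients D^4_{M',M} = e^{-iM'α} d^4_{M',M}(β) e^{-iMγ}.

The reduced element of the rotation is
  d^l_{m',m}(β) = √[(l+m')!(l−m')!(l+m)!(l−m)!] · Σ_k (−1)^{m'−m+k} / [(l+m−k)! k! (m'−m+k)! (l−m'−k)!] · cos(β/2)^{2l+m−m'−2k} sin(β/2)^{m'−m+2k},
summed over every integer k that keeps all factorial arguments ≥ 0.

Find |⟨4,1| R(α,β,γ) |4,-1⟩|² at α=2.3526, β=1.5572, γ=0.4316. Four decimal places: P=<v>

First d^4_{1,-1}(β=1.5572), then the phase factors e^{-i(1)α} and e^{-i(-1)γ}:
With c≡cos(β/2)=0.711897 and s≡sin(β/2)=0.702283, N=[120·6·6·120]^{1/2}=720.000000
k∈{0,1,2,3} keeps every argument non-negative
  k=0: (−1)^2·720.0000/(72)·0.7119^6·0.7023^2 = +0.641992
  k=1: (−1)^3·720.0000/(24)·0.7119^4·0.7023^4 = -1.874307
  k=2: (−1)^4·720.0000/(48)·0.7119^2·0.7023^6 = +0.912012
  k=3: (−1)^5·720.0000/(720)·0.7119^0·0.7023^8 = -0.059170
d^4_{1,-1}(1.5572) = +0.641992 -1.874307 +0.912012 -0.059170 = -0.379473
|D^4_{1,-1}|² = |d^4_{1,-1}(β)|² = (-0.379473)² = 0.143999 (the z-rotation phases have unit modulus)

P=0.1440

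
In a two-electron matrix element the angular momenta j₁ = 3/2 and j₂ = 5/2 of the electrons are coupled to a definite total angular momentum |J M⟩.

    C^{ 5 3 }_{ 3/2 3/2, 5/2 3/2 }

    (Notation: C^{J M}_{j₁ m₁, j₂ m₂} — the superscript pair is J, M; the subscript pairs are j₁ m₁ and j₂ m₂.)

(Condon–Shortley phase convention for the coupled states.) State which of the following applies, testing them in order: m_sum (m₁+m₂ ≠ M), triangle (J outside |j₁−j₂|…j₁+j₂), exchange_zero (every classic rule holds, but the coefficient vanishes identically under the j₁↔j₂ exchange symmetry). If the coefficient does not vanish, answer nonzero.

triangle

m-sum: m₁+m₂ = 3/2+3/2 = 3, M = 3  ✓
triangle: need |j₁−j₂| ≤ J ≤ j₁+j₂, i.e. J ∈ [1, 4]; J = 5 is outside ✗ ⇒ coefficient is 0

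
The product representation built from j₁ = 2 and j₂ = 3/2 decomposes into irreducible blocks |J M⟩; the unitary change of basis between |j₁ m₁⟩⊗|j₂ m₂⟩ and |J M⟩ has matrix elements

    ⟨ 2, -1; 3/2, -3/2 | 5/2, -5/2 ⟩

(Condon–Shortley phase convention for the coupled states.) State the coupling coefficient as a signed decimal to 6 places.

√[6·1!3!2!/7! · 1!3!0!3!0!5!] = √(432/7)
  +(−1)^0/∏(0,1,3,0,0,2)! = 1/12  (running 1/12)
⟨..|..⟩ = √(432/7)·(1/12) = +0.654654

+√(3/7) ≈ +0.654654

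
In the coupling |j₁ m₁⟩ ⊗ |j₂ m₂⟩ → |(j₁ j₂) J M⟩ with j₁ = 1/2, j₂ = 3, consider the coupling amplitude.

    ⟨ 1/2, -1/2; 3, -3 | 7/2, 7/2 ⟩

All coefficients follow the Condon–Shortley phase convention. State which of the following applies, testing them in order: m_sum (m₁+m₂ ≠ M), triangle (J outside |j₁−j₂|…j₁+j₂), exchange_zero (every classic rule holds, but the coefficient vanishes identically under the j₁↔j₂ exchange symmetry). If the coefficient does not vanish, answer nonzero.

m-sum: m₁+m₂ = -1/2+(-3) = -7/2, M = 7/2  ✗ ⇒ coefficient is 0

m_sum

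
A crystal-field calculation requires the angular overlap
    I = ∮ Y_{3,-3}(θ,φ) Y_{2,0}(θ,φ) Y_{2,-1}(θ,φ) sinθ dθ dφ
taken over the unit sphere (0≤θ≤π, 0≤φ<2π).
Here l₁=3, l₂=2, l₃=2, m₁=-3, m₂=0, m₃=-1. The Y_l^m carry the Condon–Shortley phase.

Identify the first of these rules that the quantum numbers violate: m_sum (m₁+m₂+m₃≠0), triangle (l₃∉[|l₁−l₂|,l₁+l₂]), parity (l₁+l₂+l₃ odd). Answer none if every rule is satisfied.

azimuthal sum: -3 + 0 − 1 = -4  ✗
1 ≤ 2 ≤ 5 (triangle on l)
L = 3 + 2 + 2 = 7 (odd)

m_sum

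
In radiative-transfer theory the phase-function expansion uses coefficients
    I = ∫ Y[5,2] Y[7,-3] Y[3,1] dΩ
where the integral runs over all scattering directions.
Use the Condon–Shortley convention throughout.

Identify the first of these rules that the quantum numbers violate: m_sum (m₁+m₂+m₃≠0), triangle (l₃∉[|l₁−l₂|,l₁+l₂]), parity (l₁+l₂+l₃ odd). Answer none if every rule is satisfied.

parity

Σmᵢ = 0  ✓
l₃∈[|l₁−l₂|,l₁+l₂]=[2,12], have l₃=3  ✓
Σlᵢ = 15 ⇒ odd  ✗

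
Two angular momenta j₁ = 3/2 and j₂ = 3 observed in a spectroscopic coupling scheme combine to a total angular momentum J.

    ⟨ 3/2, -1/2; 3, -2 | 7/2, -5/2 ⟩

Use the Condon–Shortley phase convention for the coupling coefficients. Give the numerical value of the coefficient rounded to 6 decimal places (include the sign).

+√(1/7) ≈ +0.377964

j₁+j₂−J=1  J+j₁−j₂=2  J−j₁+j₂=5  j₁+j₂+J+1=9
(j₁±m₁, j₂±m₂, J±M) = (1,2,1,5,1,6)
P² = 6400/7
sum k=0..1:
  [0] +1/48 = 1/48
  [1] −1/120 = -1/120
S = 1/80
C² = P²·S² = 1/7 ; C = +0.377964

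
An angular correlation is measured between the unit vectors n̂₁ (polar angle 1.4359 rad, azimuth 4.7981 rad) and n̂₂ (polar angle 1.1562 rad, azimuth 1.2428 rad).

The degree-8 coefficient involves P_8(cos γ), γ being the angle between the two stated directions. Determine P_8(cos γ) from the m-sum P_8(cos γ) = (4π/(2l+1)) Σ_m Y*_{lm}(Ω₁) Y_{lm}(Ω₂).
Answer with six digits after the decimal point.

0.095696

Summing Y*_{l m}(θ₁,φ₁)·Y_{l m}(θ₂,φ₂) over m ∈ [−8, 8]; prefactor 4π/(2·8+1) = 0.739198:
  term(m=-8) = -0.119921-0.020347i   from Y*(Ω₁)=+0.370845+0.303393i, Y(Ω₂)=-0.220605+0.125614i
  term(m=-7) = +0.112757-0.028269i   from Y*(Ω₁)=-0.146868+0.214686i, Y(Ω₂)=-0.334455-0.296418i
  term(m=-6) = +0.065133-0.050482i   from Y*(Ω₁)=+0.226089+0.127734i, Y(Ω₂)=+0.122755-0.292639i
  term(m=-5) = +0.016211-0.029834i   from Y*(Ω₁)=-0.118474+0.259314i, Y(Ω₂)=-0.118810-0.008233i
  term(m=-4) = +0.005399-0.064092i   from Y*(Ω₁)=+0.169259+0.060415i, Y(Ω₂)=-0.091594-0.345967i
  term(m=-3) = +0.004873+0.014243i   from Y*(Ω₁)=-0.073903+0.281048i, Y(Ω₂)=+0.043137-0.028683i
  term(m=-2) = -0.031225-0.033965i   from Y*(Ω₁)=+0.140141+0.024261i, Y(Ω₂)=-0.257063-0.197863i
  term(m=-1) = +0.031633+0.013889i   from Y*(Ω₁)=-0.024946+0.290335i, Y(Ω₂)=+0.038193-0.112236i
  term(m=+0) = -0.040264+0.000000i   from Y*(Ω₁)=+0.130915-0.000000i, Y(Ω₂)=-0.307558+0.000000i
  term(m=+1) = +0.031633-0.013889i   from Y*(Ω₁)=+0.024946+0.290335i, Y(Ω₂)=-0.038193-0.112236i
  term(m=+2) = -0.031225+0.033965i   from Y*(Ω₁)=+0.140141-0.024261i, Y(Ω₂)=-0.257063+0.197863i
  term(m=+3) = +0.004873-0.014243i   from Y*(Ω₁)=+0.073903+0.281048i, Y(Ω₂)=-0.043137-0.028683i
  term(m=+4) = +0.005399+0.064092i   from Y*(Ω₁)=+0.169259-0.060415i, Y(Ω₂)=-0.091594+0.345967i
  term(m=+5) = +0.016211+0.029834i   from Y*(Ω₁)=+0.118474+0.259314i, Y(Ω₂)=+0.118810-0.008233i
  term(m=+6) = +0.065133+0.050482i   from Y*(Ω₁)=+0.226089-0.127734i, Y(Ω₂)=+0.122755+0.292639i
  term(m=+7) = +0.112757+0.028269i   from Y*(Ω₁)=+0.146868+0.214686i, Y(Ω₂)=+0.334455-0.296418i
  term(m=+8) = -0.119921+0.020347i   from Y*(Ω₁)=+0.370845-0.303393i, Y(Ω₂)=-0.220605-0.125614i
Accumulated sum +0.129459+0.000000i; after 4π/(2l+1) scaling, +0.095696+0.000000i ⇒ P_8 = 0.095696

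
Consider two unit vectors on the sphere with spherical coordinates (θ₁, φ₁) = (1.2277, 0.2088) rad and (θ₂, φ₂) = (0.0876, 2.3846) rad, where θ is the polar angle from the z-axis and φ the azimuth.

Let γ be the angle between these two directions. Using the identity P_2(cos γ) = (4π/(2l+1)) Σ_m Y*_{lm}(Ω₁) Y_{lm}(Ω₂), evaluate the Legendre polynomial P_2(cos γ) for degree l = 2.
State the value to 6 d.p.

Addition theorem: P_2(cos γ) = (4π/5) Σ_m Y*_{lm}(Ω₁) Y_{lm}(Ω₂), m = −2…2:
  [-2]  conj(Y_{2,-2})(Ω₁) = +0.313122+0.138931i ; Y_{2,-2}(Ω₂) = +0.000168+0.002952i ; Δ = -0.000358+0.000948i
  [-1]  conj(Y_{2,-1})(Ω₁) = +0.239426+0.050732i ; Y_{2,-1}(Ω₂) = -0.048942-0.046238i ; Δ = -0.009372-0.013553i
  [+0]  conj(Y_{2,0})(Ω₁) = -0.208315-0.000000i ; Y_{2,0}(Ω₂) = +0.623541+0.000000i ; Δ = -0.129893-0.000000i
  [+1]  conj(Y_{2,1})(Ω₁) = -0.239426+0.050732i ; Y_{2,1}(Ω₂) = +0.048942-0.046238i ; Δ = -0.009372+0.013553i
  [+2]  conj(Y_{2,2})(Ω₁) = +0.313122-0.138931i ; Y_{2,2}(Ω₂) = +0.000168-0.002952i ; Δ = -0.000358-0.000948i
Σ over m = -0.149353+0.000000i; ×(4π/5) → -0.375364+0.000000i. Real part: -0.375364

-0.375364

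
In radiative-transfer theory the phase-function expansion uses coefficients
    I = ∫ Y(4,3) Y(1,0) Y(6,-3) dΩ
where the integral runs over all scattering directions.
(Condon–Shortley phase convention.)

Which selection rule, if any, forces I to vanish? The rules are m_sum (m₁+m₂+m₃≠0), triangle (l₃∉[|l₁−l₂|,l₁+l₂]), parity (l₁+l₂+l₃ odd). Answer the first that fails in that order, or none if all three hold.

triangle

m₁+m₂+m₃ = 3 + 0 − 3 = 0  ✓
triangle: need |l₁−l₂| ≤ l₃ ≤ l₁+l₂ = [3,5]; l₃=6 is outside  ✗
parity: l₁+l₂+l₃ = 11 is odd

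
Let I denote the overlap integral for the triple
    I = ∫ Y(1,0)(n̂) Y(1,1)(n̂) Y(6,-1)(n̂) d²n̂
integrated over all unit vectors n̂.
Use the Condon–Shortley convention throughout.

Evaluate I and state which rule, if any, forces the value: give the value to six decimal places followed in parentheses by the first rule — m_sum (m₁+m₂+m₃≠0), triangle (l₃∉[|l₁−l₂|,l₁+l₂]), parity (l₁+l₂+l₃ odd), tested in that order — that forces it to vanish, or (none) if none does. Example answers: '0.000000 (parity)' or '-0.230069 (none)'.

triangle: need 0≤l₃≤2, have 6; I=0

0.000000 (triangle)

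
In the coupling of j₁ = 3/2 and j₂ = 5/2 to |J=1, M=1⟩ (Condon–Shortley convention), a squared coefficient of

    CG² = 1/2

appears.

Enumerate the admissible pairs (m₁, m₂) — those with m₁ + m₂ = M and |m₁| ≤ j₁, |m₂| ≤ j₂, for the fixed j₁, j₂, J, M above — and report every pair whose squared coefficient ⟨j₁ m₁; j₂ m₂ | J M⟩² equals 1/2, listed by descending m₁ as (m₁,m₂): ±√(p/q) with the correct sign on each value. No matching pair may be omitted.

(-3/2,5/2): −√(1/2)

Admissible pairs with m₁+m₂ = M = 1: (-3/2,5/2), (-1/2,3/2), (1/2,1/2), (3/2,-1/2)
  (m₁,m₂)=(3/2,-1/2): CG² = 1/20, CG = +√(1/20)
  (m₁,m₂)=(1/2,1/2): CG² = 3/20, CG = −√(3/20)
  (m₁,m₂)=(-1/2,3/2): CG² = 3/10, CG = +√(3/10)
  (m₁,m₂)=(-3/2,5/2): CG² = 1/2, CG = −√(1/2)   ← matches the target
Pairs with CG² = 1/2: (-3/2,5/2): −√(1/2)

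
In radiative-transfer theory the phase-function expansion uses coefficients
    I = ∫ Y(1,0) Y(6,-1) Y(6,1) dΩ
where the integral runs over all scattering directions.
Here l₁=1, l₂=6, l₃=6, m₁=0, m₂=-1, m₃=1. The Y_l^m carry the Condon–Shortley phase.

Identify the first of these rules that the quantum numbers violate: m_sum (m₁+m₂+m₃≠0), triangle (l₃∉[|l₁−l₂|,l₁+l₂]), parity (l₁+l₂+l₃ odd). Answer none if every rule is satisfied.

parity

azimuthal sum: 0 − 1 + 1 = 0  ✓
5 ≤ 6 ≤ 7 (triangle on l)  ✓
L = 1 + 6 + 6 = 13 (odd)  ✗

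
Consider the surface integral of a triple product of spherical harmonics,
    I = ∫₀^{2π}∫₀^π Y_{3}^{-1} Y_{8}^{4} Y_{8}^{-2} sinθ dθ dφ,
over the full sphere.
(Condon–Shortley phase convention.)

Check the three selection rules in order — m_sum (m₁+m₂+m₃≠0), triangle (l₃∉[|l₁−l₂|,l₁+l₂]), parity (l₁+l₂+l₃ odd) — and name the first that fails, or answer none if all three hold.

m_sum

m₁+m₂+m₃ = -1 + 4 − 2 = 1  ✗
triangle: |3−8|=5 ≤ l₃=8 ≤ 3+8=11
parity: l₁+l₂+l₃ = 19 is odd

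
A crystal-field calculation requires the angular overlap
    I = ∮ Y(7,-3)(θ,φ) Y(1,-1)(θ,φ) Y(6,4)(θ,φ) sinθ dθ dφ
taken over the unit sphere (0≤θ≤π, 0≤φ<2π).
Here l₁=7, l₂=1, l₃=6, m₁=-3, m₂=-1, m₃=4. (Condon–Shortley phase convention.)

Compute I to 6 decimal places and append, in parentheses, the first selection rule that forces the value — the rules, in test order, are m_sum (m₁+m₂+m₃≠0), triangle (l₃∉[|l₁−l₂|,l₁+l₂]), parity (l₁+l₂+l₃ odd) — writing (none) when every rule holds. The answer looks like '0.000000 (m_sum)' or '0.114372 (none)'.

Rules hold: Σm=0, L=14 even, 6≤6≤8.
N = 15·3·13 = 585
Δ = 2!·12!·0!/15! = 1/1365
Racah Σ t=1..1: t=1:−1/518400 = -1/518400
⇒ 3j(7 1 6; 0 0 0)² = 7/195, sgn -1
Racah Σ t=0..0: t=0:+1/14515200 = 1/14515200
⇒ 3j(7 1 6; -3 -1 4)² = 2/455, sgn +1
4πI² = N·(3j₀)²·(3jₘ)² = 6/65
I = -1·√(0.0923077/4π) = -0.08570655
No selection rule forces the value: the integral is nonzero (none).

-0.085707 (none)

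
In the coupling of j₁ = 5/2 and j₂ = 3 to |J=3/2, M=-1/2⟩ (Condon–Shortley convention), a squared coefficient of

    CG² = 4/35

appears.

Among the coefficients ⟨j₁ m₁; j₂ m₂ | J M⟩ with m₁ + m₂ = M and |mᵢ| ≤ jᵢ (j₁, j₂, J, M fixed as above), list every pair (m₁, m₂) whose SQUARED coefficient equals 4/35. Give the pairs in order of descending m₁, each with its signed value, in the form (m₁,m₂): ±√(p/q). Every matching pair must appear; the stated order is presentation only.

Admissible pairs with m₁+m₂ = M = -1/2: (-5/2,2), (-3/2,1), (-1/2,0), (1/2,-1), (3/2,-2), (5/2,-3)
  (m₁,m₂)=(5/2,-3): CG² = 5/14, CG = +√(5/14)
  (m₁,m₂)=(3/2,-2): CG² = 1/21, CG = −√(1/21)
  (m₁,m₂)=(1/2,-1): CG² = 1/105, CG = −√(1/105)
  (m₁,m₂)=(-1/2,0): CG² = 4/35, CG = +√(4/35)   ← matches the target
  (m₁,m₂)=(-3/2,1): CG² = 7/30, CG = −√(7/30)
  (m₁,m₂)=(-5/2,2): CG² = 5/21, CG = +√(5/21)
Pairs with CG² = 4/35: (-1/2,0): +√(4/35)

(-1/2,0): +√(4/35)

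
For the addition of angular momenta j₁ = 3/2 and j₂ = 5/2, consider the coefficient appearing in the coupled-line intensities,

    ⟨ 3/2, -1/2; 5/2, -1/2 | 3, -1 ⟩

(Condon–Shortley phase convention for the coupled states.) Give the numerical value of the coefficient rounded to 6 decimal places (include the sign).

j₁+j₂−J=1  J+j₁−j₂=2  J−j₁+j₂=4  j₁+j₂+J+1=8
(j₁±m₁, j₂±m₂, J±M) = (1,2,2,3,2,4)
P² = 48/5
sum k=0..1:
  [0] +1/8 = 1/8
  [1] −1/6 = -1/6
S = -1/24
C² = P²·S² = 1/60 ; C = -0.129099

-0.129099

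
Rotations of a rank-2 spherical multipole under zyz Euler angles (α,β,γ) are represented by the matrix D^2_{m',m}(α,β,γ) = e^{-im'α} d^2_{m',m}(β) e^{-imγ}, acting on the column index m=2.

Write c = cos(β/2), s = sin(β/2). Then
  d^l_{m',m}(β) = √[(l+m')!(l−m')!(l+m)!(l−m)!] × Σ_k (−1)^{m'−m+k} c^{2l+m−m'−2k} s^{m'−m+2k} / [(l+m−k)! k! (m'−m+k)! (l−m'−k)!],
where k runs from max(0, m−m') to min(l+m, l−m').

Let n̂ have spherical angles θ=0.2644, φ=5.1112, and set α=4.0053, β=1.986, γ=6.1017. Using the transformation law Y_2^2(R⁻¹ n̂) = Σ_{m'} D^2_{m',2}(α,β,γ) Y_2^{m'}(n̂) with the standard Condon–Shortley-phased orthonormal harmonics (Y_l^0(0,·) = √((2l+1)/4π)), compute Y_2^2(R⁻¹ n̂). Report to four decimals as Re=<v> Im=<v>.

Need the full column D^2_{m',2} for m'=−2..2 at α=4.0053, β=1.9860, γ=6.1017.
cos(β/2)=0.546179, sin(β/2)=0.837668
d^2_{-2,2}: single k=4 term ⇒ +0.492366;  D = -0.244471+0.427385i
d^2_{-1,2}: single k=3 term ⇒ +0.642069;  D = -0.216613-0.604426i
d^2_{0,2}: single k=2 term ⇒ +0.512732;  D = +0.479325+0.182047i
d^2_{1,2}: single k=1 term ⇒ +0.272966;  D = -0.239453+0.131043i
d^2_{2,2}: single k=0 term ⇒ +0.088990;  D = +0.018233-0.087102i
Y_2^{m'}(θ=0.2644,φ=5.1112) and Σ D·Y over m':
  (-0.2445+0.4274i)·(-0.0184+0.0189i)  (-0.2166-0.6044i)·(+0.0757+0.1796i)  (+0.4793+0.1820i)·(+0.5662+0.0000i)  (-0.2395+0.1310i)·(-0.0757+0.1796i)  (+0.0182-0.0871i)·(-0.0184-0.0189i)
Y_2^2(R⁻¹ n̂) = +0.352571-0.045718i

Re=0.3526 Im=-0.0457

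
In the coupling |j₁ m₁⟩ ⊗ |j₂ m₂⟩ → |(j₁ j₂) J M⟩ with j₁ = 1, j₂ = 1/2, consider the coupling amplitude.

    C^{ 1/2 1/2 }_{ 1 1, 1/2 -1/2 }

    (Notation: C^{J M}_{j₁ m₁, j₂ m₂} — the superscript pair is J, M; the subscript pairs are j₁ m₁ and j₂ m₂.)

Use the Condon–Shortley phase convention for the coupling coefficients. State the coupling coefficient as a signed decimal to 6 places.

+0.816497

triangle: 1!·1!·0!/3! = 1/6
(j±m)!: 2!·0!·0!·1!·1!·0! = 2
prefactor² = (2J+1)·Δ·N² = 2/3
  k=0: +1/(0!·1!·0!·0!·1!·0!) = 1
Σ = 1  ⇒  CG² = 2/3·1² = 2/3
CG = +√(2/3) = +0.816497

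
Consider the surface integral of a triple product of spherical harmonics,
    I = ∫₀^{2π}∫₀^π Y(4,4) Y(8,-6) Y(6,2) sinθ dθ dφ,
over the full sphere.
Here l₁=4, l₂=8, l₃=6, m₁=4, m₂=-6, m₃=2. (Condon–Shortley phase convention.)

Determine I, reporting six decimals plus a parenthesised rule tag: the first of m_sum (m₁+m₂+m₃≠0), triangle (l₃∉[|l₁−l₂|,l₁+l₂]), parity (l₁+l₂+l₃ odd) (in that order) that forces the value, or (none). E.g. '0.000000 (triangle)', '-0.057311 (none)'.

-0.193467 (none)

m-sum 0 ✓  L=18 even ✓  4≤6≤12 ✓
Π(2lᵢ+1) = 9×17×13 = 1989
triangle coeff Δ(4,8,6) = 1/23279256
Σ_t [2,4]: t=2:+1/1658880 t=3:−1/518400 t=4:+1/1658880 = -1/1382400
(3j)²=504/46189 [(4 8 6; 0 0 0)], sign=-1
Σ_t [0,0]: t=0:+1/116121600 = 1/116121600
(3j)²=7/323 [(4 8 6; 4 -6 2)], sign=+1
⇒ 4πI² = 31752/67507
I = (-1)√(31752/67507/(4π)) = -0.19346669
No selection rule forces the value: the integral is nonzero (none).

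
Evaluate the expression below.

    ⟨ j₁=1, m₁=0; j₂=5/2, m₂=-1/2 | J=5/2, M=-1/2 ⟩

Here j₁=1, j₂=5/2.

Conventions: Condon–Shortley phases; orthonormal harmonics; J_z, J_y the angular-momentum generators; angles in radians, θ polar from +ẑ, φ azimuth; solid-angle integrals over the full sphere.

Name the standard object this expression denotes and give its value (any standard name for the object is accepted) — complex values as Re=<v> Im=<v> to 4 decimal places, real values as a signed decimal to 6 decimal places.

Clebsch–Gordan coefficient, +√(1/35) ≈ +0.169031

This is a Clebsch–Gordan (vector-coupling) coefficient.
j₁+j₂−J=1  J+j₁−j₂=1  J−j₁+j₂=4  j₁+j₂+J+1=7
(j₁±m₁, j₂±m₂, J±M) = (1,1,2,3,2,3)
P² = 144/35
sum k=0..1:
  [0] +1/4 = 1/4
  [1] −1/6 = -1/6
S = 1/12
C² = P²·S² = 1/35 ; C = +0.169031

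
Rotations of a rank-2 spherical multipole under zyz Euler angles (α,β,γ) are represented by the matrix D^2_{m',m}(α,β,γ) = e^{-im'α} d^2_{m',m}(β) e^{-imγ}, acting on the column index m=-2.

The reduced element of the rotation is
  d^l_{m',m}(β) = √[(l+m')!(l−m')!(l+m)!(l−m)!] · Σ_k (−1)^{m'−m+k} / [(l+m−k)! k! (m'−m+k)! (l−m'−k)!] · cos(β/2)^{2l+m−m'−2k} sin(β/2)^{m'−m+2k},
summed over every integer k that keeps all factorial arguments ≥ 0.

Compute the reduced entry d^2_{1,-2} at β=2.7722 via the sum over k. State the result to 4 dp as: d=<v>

d^2_{1,-2}(β=2.7722) via the finite sum:
With c≡cos(β/2)=0.183648 and s≡sin(β/2)=0.982992, N=[6·1·1·24]^{1/2}=12.000000
k: max(0,(-2)−(1))=0 … min(2+(-2),2−(1))=0
  k=0: (−1)^3·12.0000/(6)·0.1836^1·0.9830^3 = -0.348872
d^2_{1,-2}(2.7722) = -0.348872

d=-0.3489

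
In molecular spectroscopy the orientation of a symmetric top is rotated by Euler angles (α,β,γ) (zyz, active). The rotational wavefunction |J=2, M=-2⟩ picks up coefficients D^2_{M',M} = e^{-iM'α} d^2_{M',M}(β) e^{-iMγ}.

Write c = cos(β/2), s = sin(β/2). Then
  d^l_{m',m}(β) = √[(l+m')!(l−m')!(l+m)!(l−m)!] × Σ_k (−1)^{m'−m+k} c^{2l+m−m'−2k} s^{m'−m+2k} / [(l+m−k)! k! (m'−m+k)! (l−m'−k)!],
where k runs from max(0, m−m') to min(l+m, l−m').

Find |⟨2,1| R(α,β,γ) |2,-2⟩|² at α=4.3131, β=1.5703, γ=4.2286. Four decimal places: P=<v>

First d^2_{1,-2}(β=1.5703), then the phase factors e^{-i(1)α} and e^{-i(-2)γ}:
Half-angle: c=0.707282, s=0.706931. N=√(6·1·1·24)=12.000000
k∈{0} keeps every argument non-negative
  k=0: (−1)^3·12.0000/(6)·0.7073^1·0.7069^3 = -0.499752
d^2_{1,-2}(1.5703) = -0.499752
|D^2_{1,-2}|² = |d^2_{1,-2}(β)|² = (-0.499752)² = 0.249752 (the z-rotation phases have unit modulus)

P=0.2498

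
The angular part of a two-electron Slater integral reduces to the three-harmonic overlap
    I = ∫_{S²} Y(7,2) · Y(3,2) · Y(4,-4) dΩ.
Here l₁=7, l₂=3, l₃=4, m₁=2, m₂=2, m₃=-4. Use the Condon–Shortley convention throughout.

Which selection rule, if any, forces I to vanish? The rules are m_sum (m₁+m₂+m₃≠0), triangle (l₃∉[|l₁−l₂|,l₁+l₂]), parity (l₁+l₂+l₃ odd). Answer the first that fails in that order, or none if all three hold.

Σmᵢ = 0  ✓
l₃∈[|l₁−l₂|,l₁+l₂]=[4,10], have l₃=4  ✓
Σlᵢ = 14 ⇒ even  ✓

none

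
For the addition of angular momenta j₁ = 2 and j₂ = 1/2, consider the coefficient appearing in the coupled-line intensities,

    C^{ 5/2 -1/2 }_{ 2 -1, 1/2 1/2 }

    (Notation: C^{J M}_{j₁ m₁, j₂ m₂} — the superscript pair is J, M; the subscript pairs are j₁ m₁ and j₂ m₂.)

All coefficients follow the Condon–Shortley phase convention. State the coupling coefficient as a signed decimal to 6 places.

+√(2/5) = +0.632456

triangle: 0!·4!·1!/6! = 24/720
(j±m)!: 1!·3!·1!·0!·2!·3! = 72
prefactor² = (2J+1)·Δ·N² = 72/5
  k=0: +1/(0!·0!·3!·1!·1!·0!) = 1/6
Σ = 1/6  ⇒  CG² = 72/5·(1/6)² = 2/5
CG = +√(2/5) = +0.632456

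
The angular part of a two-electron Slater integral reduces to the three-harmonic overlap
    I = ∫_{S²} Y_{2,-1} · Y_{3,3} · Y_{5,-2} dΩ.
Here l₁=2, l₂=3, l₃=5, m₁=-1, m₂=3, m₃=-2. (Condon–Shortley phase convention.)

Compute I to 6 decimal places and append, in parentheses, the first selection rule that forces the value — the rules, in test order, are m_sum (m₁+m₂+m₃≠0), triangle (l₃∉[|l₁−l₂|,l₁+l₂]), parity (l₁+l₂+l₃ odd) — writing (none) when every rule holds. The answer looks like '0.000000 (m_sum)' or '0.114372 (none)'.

Checks pass: Σm=0; 10 even; l₃=5∈[1,5].
(2·2+1)(2·3+1)(2·5+1) = 385
Δ: 0! 4! 6! / 11! → 1/2310
sum: t=0:+1/144 = 1/144
3j²(2 3 5; 0 0 0) = Δ·Π!·Σ² = 10/231  (sign -1)
sum: t=0:+1/4320 = 1/4320
3j²(2 3 5; -1 3 -2) = Δ·Π!·Σ² = 1/330  (sign -1)
combine: 4πI² = 385·10/231·1/330 = 5/99
take √, sign +1: I = 0.06339609
No selection rule forces the value: the integral is nonzero (none).

0.063396 (none)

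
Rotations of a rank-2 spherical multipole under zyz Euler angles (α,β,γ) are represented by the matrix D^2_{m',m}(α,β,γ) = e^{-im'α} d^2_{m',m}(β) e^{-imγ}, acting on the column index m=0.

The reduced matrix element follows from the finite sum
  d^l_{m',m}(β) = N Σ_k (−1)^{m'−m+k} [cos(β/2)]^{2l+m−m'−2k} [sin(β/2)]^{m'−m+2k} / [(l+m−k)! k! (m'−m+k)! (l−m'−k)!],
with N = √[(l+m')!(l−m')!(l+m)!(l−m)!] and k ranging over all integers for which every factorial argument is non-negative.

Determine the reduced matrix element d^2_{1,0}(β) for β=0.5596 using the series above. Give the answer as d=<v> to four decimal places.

d^2_{1,0}(β=0.5596) via the finite sum:
With c≡cos(β/2)=0.961111 and s≡sin(β/2)=0.276163, N=[6·1·2·2]^{1/2}=4.898979
k∈{0,1} keeps every argument non-negative
  k=0: (−1)^1·4.8990/(2)·0.9611^3·0.2762^1 = -0.600568
  k=1: (−1)^2·4.8990/(2)·0.9611^1·0.2762^3 = +0.049585
d^2_{1,0}(0.5596) = -0.600568 +0.049585 = -0.550983

d=-0.5510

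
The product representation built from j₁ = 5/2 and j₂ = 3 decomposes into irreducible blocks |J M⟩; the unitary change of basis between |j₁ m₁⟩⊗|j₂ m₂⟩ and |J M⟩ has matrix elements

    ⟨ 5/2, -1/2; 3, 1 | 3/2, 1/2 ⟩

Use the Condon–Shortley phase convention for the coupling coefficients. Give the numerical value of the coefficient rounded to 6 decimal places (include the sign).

j₁+j₂−J=4  J+j₁−j₂=1  J−j₁+j₂=2  j₁+j₂+J+1=8
(j₁±m₁, j₂±m₂, J±M) = (2,3,4,2,2,1)
P² = 192/35
sum k=2..3:
  [2] +1/8 = 1/8
  [3] −1/6 = -1/6
S = -1/24
C² = P²·S² = 1/105 ; C = -0.097590

−√(1/105) ≈ -0.097590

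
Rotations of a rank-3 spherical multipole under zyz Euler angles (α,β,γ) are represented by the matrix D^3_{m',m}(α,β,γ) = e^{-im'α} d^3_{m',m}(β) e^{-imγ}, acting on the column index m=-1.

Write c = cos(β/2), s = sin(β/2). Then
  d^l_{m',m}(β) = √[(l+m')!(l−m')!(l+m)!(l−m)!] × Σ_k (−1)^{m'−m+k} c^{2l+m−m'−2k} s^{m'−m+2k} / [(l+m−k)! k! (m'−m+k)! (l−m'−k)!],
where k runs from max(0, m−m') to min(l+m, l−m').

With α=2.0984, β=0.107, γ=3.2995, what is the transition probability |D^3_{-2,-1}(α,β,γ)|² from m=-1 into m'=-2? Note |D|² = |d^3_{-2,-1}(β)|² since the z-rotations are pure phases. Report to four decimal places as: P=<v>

First d^3_{-2,-1}(β=0.1070), then the phase factors e^{-i(-2)α} and e^{-i(-1)γ}:
With c≡cos(β/2)=0.998569 and s≡sin(β/2)=0.053474, N=[1·120·2·24]^{1/2}=75.894664
The bounds max(0,m−m')=1 and min(l+m,l−m')=2 give 2 terms
  k=1: (−1)^0·75.8947/(24)·0.9986^5·0.0535^1 = +0.167895
  k=2: (−1)^1·75.8947/(12)·0.9986^3·0.0535^3 = -0.000963
d^3_{-2,-1}(0.1070) = +0.167895 -0.000963 = +0.166932
|D^3_{-2,-1}|² = |d^3_{-2,-1}(β)|² = (+0.166932)² = 0.027866 (the z-rotation phases have unit modulus)

P=0.0279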